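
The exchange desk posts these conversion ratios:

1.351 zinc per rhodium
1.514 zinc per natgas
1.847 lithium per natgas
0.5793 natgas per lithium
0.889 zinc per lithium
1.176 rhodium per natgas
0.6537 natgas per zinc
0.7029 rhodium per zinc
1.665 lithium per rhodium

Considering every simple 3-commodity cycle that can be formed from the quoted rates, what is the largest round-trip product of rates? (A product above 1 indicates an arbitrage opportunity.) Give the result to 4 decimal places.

1.1343

natgas→rhodium→lithium→natgas: 1.176 × 1.665 × 0.5793 = 1.13429
natgas→lithium→zinc→natgas: 1.847 × 0.889 × 0.6537 = 1.07336
lithium→zinc→rhodium→lithium: 0.889 × 0.7029 × 1.665 = 1.04042
natgas→rhodium→zinc→natgas: 1.176 × 1.351 × 0.6537 = 1.03858
Maximum is natgas→rhodium→lithium→natgas at 1.1343; arbitrage exists.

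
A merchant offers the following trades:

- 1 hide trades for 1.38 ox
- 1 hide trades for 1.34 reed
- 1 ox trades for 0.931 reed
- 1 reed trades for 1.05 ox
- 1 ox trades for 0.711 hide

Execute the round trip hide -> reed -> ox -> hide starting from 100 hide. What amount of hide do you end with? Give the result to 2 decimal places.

100 hide × 1.34 = 134 reed
134 reed × 1.05 = 140.7 ox
140.7 ox × 0.711 = 100.0377 hide

100.04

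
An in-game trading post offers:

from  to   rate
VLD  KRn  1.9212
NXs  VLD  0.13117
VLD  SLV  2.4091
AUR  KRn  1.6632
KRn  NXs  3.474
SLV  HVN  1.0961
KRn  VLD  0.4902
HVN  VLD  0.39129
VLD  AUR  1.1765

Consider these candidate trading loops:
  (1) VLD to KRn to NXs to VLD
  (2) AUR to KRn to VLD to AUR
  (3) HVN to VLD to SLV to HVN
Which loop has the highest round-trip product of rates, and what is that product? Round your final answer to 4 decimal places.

1.0332

(1) 1.9212 × 3.474 × 0.13117 = 0.87546
(2) 1.6632 × 0.4902 × 1.1765 = 0.95920
(3) 0.39129 × 2.4091 × 1.0961 = 1.03325
Highest is cycle (3) at 1.0332 (>1, arbitrage).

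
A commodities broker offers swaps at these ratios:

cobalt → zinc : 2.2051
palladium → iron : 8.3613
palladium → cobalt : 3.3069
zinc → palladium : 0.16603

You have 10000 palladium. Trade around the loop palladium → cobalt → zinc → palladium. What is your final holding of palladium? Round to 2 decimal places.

12106.98

10000 palladium × 3.3069 = 33069 cobalt
33069 cobalt × 2.2051 = 72920.4519 zinc
72920.4519 zinc × 0.16603 = 12106.982628957 palladium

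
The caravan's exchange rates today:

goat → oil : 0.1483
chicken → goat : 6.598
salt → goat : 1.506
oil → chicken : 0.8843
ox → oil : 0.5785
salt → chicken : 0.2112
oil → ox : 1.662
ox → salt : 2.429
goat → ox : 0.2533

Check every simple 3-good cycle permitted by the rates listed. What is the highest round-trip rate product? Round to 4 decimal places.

salt→goat→ox→salt: 1.506 × 0.2533 × 2.429 = 0.92659
oil→chicken→goat→oil: 0.8843 × 6.598 × 0.1483 = 0.86527
Maximum is salt→goat→ox→salt at 0.9266; no arbitrage — every cycle loses value.

0.9266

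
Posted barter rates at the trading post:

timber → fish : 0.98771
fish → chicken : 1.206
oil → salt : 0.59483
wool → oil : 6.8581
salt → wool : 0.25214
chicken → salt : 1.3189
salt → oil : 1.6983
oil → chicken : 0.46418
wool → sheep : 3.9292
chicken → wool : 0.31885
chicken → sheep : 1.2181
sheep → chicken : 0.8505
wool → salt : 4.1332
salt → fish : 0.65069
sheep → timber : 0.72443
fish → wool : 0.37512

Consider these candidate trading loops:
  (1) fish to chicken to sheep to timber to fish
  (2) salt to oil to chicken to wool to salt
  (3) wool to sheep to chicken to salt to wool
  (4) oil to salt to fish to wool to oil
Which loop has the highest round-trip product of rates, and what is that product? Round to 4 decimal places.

1.1113

(1) 1.206 × 1.2181 × 0.72443 × 0.98771 = 1.05113
(2) 1.6983 × 0.46418 × 0.31885 × 4.1332 = 1.03890
(3) 3.9292 × 0.8505 × 1.3189 × 0.25214 = 1.11130
(4) 0.59483 × 0.65069 × 0.37512 × 6.8581 = 0.99573
Highest is cycle (3) at 1.1113 (>1, arbitrage).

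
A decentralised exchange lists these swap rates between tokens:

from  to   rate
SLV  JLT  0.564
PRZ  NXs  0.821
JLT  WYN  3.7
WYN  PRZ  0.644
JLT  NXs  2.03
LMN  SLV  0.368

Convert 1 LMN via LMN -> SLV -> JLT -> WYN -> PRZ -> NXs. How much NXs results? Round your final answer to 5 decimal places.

1 LMN × 0.368 = 0.368 SLV
0.368 SLV × 0.564 = 0.207552 JLT
0.207552 JLT × 3.7 = 0.7679424 WYN
0.7679424 WYN × 0.644 = 0.4945549056 PRZ
0.4945549056 PRZ × 0.821 = 0.4060295774976 NXs

0.40603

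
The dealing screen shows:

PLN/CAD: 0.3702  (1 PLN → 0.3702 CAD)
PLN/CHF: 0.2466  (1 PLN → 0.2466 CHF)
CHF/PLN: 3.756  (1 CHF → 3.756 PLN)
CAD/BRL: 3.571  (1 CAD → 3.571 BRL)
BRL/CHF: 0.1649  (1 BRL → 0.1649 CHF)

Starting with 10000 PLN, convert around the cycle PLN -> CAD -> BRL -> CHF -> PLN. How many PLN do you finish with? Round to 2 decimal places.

8187.90

10000 PLN × 0.3702 = 3702 CAD
3702 CAD × 3.571 = 13219.842 BRL
13219.842 BRL × 0.1649 = 2179.9519458 CHF
2179.9519458 CHF × 3.756 = 8187.8995084248 PLN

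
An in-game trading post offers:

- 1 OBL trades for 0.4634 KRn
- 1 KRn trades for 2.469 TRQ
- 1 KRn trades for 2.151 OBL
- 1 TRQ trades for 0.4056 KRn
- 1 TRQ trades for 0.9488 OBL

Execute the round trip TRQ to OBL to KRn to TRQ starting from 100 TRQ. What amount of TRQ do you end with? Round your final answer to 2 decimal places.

108.56

100 TRQ × 0.9488 = 94.88 OBL
94.88 OBL × 0.4634 = 43.967392 KRn
43.967392 KRn × 2.469 = 108.555490848 TRQ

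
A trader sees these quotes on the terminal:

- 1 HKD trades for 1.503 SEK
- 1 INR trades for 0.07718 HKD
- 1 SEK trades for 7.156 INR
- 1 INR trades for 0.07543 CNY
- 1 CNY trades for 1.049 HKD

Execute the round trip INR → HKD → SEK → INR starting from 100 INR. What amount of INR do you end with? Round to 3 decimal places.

100 INR × 0.07718 = 7.718 HKD
7.718 HKD × 1.503 = 11.600154 SEK
11.600154 SEK × 7.156 = 83.010702024 INR

83.011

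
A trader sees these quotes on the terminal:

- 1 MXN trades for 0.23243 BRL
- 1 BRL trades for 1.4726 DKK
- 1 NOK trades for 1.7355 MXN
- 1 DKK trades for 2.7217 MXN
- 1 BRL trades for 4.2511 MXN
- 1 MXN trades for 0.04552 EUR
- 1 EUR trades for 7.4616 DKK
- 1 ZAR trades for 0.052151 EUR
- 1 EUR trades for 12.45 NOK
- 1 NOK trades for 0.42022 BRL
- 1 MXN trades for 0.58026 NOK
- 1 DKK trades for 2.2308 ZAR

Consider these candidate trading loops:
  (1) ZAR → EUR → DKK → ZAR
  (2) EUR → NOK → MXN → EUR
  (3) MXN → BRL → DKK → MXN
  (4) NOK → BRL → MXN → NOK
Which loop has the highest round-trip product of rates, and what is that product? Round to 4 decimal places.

1.0366

(1) 0.052151 × 7.4616 × 2.2308 = 0.86807
(2) 12.45 × 1.7355 × 0.04552 = 0.98355
(3) 0.23243 × 1.4726 × 2.7217 = 0.93157
(4) 0.42022 × 4.2511 × 0.58026 = 1.03657
Highest is cycle (4) at 1.0366 (>1, arbitrage).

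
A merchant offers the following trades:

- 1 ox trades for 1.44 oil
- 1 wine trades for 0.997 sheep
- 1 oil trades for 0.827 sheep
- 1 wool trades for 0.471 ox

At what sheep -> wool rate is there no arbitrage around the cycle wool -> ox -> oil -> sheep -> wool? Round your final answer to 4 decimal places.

1.7828

Known legs of the cycle: 0.471 × 1.44 × 0.827 = 0.56090448
For no arbitrage the full-cycle product must be 1, so the missing rate is 1 / 0.56090448 ≈ 1.782835.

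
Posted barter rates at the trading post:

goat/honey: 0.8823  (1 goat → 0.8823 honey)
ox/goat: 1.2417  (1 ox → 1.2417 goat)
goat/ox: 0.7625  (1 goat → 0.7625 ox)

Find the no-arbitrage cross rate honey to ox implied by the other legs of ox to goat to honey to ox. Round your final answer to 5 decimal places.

0.91278

Known legs of the cycle: 1.2417 × 0.8823 = 1.09555191
For no arbitrage the full-cycle product must be 1, so the missing rate is 1 / 1.09555191 ≈ 0.9127819.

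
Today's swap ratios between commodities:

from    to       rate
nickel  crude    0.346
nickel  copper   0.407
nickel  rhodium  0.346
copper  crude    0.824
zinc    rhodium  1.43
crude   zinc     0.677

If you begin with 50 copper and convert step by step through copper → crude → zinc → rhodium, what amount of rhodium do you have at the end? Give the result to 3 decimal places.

50 copper × 0.824 = 41.2 crude
41.2 crude × 0.677 = 27.8924 zinc
27.8924 zinc × 1.43 = 39.886132 rhodium

39.886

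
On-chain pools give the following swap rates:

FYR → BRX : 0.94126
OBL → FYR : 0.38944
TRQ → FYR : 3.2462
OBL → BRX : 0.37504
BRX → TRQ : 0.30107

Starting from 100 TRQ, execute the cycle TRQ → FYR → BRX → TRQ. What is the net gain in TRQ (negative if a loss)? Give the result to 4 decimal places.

-8.0075

100 TRQ × 3.2462 = 324.62 FYR
324.62 FYR × 0.94126 = 305.5518212 BRX
305.5518212 BRX × 0.30107 = 91.992486808684 TRQ
Net change: 91.992486808684 − 100 = -8.007513191316 TRQ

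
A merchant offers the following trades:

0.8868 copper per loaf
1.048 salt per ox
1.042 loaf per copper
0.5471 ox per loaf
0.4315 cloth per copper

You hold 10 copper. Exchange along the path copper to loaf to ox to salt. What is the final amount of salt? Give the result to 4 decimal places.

5.9744

10 copper × 1.042 = 10.42 loaf
10.42 loaf × 0.5471 = 5.700782 ox
5.700782 ox × 1.048 = 5.974419536 salt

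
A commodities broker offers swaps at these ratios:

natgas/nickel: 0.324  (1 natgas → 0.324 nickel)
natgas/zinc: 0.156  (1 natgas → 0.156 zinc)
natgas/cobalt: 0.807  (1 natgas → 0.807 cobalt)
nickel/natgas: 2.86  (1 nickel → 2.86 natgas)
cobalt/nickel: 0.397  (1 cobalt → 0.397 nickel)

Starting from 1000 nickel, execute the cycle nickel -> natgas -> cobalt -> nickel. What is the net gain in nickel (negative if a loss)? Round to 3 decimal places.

1000 nickel × 2.86 = 2860 natgas
2860 natgas × 0.807 = 2308.02 cobalt
2308.02 cobalt × 0.397 = 916.28394 nickel
Net change: 916.28394 − 1000 = -83.71606 nickel

-83.716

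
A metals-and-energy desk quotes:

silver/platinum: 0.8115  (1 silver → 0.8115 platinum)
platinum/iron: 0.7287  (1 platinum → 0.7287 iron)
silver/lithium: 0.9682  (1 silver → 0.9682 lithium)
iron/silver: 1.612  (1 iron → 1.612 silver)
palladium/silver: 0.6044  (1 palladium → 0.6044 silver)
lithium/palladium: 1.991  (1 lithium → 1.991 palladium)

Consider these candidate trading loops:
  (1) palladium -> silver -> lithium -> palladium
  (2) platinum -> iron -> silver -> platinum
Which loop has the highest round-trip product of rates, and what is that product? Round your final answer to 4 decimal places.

(1) 0.6044 × 0.9682 × 1.991 = 1.16509
(2) 0.7287 × 1.612 × 0.8115 = 0.95324
Highest is cycle (1) at 1.1651 (>1, arbitrage).

1.1651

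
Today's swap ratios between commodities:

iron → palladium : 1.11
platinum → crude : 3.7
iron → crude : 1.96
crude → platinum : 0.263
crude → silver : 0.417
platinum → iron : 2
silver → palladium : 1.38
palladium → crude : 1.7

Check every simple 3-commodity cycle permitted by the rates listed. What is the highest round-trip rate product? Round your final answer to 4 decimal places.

1.0310

crude→platinum→iron→crude: 0.263 × 2 × 1.96 = 1.03096
crude→silver→palladium→crude: 0.417 × 1.38 × 1.7 = 0.97828
Maximum is crude→platinum→iron→crude at 1.0310; arbitrage exists.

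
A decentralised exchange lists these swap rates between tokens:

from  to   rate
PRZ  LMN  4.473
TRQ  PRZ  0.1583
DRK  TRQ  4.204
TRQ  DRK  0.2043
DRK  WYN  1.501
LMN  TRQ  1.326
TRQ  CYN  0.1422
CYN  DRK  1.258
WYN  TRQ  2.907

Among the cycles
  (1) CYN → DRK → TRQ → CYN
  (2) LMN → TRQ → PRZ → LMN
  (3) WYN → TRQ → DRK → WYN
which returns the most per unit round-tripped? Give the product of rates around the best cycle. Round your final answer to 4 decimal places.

(1) 1.258 × 4.204 × 0.1422 = 0.75204
(2) 1.326 × 0.1583 × 4.473 = 0.93891
(3) 2.907 × 0.2043 × 1.501 = 0.89144
Highest is cycle (2) at 0.9389 (≤1, no arbitrage).

0.9389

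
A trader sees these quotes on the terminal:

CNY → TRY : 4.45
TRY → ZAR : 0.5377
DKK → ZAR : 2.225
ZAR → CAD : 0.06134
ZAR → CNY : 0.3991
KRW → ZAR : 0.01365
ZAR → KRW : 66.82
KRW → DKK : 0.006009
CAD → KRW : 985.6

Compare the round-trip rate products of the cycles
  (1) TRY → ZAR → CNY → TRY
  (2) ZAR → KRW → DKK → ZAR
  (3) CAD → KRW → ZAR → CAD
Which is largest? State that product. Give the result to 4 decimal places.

(1) 0.5377 × 0.3991 × 4.45 = 0.95495
(2) 66.82 × 0.006009 × 2.225 = 0.89339
(3) 985.6 × 0.01365 × 0.06134 = 0.82523
Highest is cycle (1) at 0.9550 (≤1, no arbitrage).

0.9550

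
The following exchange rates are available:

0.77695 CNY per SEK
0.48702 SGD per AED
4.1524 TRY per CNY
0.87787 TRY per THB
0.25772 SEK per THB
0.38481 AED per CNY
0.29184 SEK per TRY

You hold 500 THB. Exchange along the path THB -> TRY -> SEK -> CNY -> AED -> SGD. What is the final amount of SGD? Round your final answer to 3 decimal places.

18.652

500 THB × 0.87787 = 438.935 TRY
438.935 TRY × 0.29184 = 128.0987904 SEK
128.0987904 SEK × 0.77695 = 99.52635520128 CNY
99.52635520128 CNY × 0.38481 = 38.2987367450045568 AED
38.2987367450045568 AED × 0.48702 = 18.652250769552119252736 SGD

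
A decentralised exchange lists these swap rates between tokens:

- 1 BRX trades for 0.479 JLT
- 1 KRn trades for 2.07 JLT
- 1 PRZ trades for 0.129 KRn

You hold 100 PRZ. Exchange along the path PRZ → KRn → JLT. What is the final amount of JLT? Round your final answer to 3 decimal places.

100 PRZ × 0.129 = 12.9 KRn
12.9 KRn × 2.07 = 26.703 JLT

26.703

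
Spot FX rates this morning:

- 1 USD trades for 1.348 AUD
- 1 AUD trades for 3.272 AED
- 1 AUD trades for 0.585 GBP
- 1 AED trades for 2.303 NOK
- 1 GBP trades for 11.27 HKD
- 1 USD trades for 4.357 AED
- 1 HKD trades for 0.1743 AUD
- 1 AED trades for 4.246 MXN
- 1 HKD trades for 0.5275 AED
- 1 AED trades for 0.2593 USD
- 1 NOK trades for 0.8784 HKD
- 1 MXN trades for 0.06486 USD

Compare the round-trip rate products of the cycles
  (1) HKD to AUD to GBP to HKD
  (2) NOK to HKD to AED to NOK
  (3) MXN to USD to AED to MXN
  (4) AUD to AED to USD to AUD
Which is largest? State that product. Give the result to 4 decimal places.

(1) 0.1743 × 0.585 × 11.27 = 1.14915
(2) 0.8784 × 0.5275 × 2.303 = 1.06711
(3) 0.06486 × 4.357 × 4.246 = 1.19990
(4) 3.272 × 0.2593 × 1.348 = 1.14368
Highest is cycle (3) at 1.1999 (>1, arbitrage).

1.1999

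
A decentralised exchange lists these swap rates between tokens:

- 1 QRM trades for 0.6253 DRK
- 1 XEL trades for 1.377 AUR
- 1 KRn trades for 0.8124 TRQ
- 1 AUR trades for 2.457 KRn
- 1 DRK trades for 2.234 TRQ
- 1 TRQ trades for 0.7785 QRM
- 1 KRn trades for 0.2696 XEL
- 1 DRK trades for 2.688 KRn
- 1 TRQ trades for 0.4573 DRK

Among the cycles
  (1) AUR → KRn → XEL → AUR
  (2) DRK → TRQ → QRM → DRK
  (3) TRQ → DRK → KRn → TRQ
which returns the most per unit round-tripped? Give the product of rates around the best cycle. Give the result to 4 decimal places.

(1) 2.457 × 0.2696 × 1.377 = 0.91213
(2) 2.234 × 0.7785 × 0.6253 = 1.08750
(3) 0.4573 × 2.688 × 0.8124 = 0.99862
Highest is cycle (2) at 1.0875 (>1, arbitrage).

1.0875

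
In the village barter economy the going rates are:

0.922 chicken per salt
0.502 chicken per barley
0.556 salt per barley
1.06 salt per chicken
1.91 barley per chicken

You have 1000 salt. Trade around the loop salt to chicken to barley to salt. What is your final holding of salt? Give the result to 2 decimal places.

979.13

1000 salt × 0.922 = 922 chicken
922 chicken × 1.91 = 1761.02 barley
1761.02 barley × 0.556 = 979.12712 salt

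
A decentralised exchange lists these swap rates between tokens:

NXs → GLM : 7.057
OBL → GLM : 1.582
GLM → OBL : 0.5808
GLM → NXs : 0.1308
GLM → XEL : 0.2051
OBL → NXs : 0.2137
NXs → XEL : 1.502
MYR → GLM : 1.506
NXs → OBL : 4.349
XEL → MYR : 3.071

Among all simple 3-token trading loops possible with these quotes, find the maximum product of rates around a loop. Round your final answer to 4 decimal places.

MYR→GLM→XEL→MYR: 1.506 × 0.2051 × 3.071 = 0.94857
NXs→OBL→GLM→NXs: 4.349 × 1.582 × 0.1308 = 0.89992
NXs→GLM→OBL→NXs: 7.057 × 0.5808 × 0.2137 = 0.87589
Maximum is MYR→GLM→XEL→MYR at 0.9486; no arbitrage — every cycle loses value.

0.9486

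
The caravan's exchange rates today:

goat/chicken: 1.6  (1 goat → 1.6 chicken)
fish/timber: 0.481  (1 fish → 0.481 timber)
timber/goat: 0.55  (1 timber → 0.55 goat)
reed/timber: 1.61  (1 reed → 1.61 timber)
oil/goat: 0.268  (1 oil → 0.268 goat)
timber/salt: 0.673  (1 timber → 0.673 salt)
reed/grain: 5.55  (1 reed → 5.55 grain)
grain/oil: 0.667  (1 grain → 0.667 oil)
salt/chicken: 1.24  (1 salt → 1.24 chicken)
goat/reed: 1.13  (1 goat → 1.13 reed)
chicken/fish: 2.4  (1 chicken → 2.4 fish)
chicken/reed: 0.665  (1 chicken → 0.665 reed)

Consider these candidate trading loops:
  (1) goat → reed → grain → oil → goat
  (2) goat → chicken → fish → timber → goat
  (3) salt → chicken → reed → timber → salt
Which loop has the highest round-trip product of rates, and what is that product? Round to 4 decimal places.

1.1211

(1) 1.13 × 5.55 × 0.667 × 0.268 = 1.12107
(2) 1.6 × 2.4 × 0.481 × 0.55 = 1.01587
(3) 1.24 × 0.665 × 1.61 × 0.673 = 0.89348
Highest is cycle (1) at 1.1211 (>1, arbitrage).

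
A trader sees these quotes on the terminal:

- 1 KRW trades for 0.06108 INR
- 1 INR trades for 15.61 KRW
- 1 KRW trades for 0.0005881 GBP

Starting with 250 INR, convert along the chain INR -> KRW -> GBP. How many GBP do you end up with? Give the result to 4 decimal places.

2.2951

250 INR × 15.61 = 3902.5 KRW
3902.5 KRW × 0.0005881 = 2.29506025 GBP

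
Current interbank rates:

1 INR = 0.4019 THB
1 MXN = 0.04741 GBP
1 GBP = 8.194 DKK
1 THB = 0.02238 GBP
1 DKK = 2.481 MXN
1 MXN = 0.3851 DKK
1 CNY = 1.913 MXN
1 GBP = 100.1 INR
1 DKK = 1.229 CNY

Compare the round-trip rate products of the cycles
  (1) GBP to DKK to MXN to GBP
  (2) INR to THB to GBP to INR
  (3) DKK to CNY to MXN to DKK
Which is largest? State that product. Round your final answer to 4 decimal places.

(1) 8.194 × 2.481 × 0.04741 = 0.96381
(2) 0.4019 × 0.02238 × 100.1 = 0.90035
(3) 1.229 × 1.913 × 0.3851 = 0.90540
Highest is cycle (1) at 0.9638 (≤1, no arbitrage).

0.9638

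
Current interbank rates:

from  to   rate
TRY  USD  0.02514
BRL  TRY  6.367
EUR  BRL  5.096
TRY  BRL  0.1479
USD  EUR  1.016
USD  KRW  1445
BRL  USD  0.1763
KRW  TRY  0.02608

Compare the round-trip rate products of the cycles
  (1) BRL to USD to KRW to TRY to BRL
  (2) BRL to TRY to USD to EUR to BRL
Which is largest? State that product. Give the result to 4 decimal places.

(1) 0.1763 × 1445 × 0.02608 × 0.1479 = 0.98264
(2) 6.367 × 0.02514 × 1.016 × 5.096 = 0.82875
Highest is cycle (1) at 0.9826 (≤1, no arbitrage).

0.9826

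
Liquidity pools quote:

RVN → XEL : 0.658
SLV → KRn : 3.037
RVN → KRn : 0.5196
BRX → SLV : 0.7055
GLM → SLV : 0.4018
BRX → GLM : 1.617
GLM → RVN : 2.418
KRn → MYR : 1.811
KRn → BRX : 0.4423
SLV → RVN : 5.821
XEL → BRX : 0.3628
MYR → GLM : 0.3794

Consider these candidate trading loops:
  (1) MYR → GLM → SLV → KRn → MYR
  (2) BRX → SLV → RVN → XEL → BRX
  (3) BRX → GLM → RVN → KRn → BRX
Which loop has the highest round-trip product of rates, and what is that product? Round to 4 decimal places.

0.9804

(1) 0.3794 × 0.4018 × 3.037 × 1.811 = 0.83844
(2) 0.7055 × 5.821 × 0.658 × 0.3628 = 0.98036
(3) 1.617 × 2.418 × 0.5196 × 0.4423 = 0.89857
Highest is cycle (2) at 0.9804 (≤1, no arbitrage).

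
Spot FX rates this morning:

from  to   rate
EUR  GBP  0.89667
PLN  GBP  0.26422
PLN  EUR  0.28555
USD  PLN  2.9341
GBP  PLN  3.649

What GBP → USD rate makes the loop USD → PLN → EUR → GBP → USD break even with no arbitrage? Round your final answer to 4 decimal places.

Known legs of the cycle: 2.9341 × 0.28555 × 0.89667 = 0.75125904809085
For no arbitrage the full-cycle product must be 1, so the missing rate is 1 / 0.75125904809085 ≈ 1.331099.

1.3311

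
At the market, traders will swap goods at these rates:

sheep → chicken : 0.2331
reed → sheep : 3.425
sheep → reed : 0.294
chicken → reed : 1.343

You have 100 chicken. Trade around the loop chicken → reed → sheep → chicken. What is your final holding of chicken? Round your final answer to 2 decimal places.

107.22

100 chicken × 1.343 = 134.3 reed
134.3 reed × 3.425 = 459.9775 sheep
459.9775 sheep × 0.2331 = 107.22075525 chicken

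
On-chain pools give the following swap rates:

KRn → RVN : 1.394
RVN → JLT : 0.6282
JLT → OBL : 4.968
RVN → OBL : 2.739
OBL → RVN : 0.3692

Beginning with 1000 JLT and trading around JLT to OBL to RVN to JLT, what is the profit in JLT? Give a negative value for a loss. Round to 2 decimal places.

1000 JLT × 4.968 = 4968 OBL
4968 OBL × 0.3692 = 1834.1856 RVN
1834.1856 RVN × 0.6282 = 1152.23539392 JLT
Net change: 1152.23539392 − 1000 = 152.23539392 JLT

152.24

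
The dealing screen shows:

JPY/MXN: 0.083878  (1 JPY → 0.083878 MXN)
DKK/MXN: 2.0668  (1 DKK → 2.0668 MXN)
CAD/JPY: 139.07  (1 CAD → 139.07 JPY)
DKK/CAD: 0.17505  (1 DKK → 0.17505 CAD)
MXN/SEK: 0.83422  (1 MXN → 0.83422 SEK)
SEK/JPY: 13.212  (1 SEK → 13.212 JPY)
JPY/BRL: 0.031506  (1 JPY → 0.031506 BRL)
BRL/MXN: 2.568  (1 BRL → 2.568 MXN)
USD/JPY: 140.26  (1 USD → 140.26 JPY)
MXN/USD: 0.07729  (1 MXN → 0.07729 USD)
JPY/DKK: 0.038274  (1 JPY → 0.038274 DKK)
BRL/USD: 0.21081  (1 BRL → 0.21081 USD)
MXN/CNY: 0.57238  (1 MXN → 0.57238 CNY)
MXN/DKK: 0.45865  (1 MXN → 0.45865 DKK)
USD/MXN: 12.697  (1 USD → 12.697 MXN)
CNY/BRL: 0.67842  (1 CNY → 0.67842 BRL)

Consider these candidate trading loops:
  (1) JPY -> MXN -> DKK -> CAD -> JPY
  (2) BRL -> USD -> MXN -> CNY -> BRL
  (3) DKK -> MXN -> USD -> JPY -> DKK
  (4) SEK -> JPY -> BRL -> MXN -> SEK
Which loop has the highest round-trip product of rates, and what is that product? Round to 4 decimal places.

1.0394

(1) 0.083878 × 0.45865 × 0.17505 × 139.07 = 0.93654
(2) 0.21081 × 12.697 × 0.57238 × 0.67842 = 1.03938
(3) 2.0668 × 0.07729 × 140.26 × 0.038274 = 0.85755
(4) 13.212 × 0.031506 × 2.568 × 0.83422 = 0.89174
Highest is cycle (2) at 1.0394 (>1, arbitrage).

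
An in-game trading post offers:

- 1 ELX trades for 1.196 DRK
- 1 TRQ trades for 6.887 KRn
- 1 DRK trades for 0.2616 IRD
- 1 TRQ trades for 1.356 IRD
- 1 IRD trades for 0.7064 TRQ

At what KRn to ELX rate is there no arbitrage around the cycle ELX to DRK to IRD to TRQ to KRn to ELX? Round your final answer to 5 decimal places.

Known legs of the cycle: 1.196 × 0.2616 × 0.7064 × 6.887 = 1.52212280533248
For no arbitrage the full-cycle product must be 1, so the missing rate is 1 / 1.52212280533248 ≈ 0.6569772.

0.65698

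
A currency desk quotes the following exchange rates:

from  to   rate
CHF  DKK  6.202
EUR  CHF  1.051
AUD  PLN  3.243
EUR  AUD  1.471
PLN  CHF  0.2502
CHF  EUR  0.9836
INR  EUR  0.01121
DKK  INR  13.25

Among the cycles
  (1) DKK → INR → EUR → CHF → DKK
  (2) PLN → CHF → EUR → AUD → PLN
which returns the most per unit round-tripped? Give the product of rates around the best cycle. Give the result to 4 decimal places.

(1) 13.25 × 0.01121 × 1.051 × 6.202 = 0.96818
(2) 0.2502 × 0.9836 × 1.471 × 3.243 = 1.17399
Highest is cycle (2) at 1.1740 (>1, arbitrage).

1.1740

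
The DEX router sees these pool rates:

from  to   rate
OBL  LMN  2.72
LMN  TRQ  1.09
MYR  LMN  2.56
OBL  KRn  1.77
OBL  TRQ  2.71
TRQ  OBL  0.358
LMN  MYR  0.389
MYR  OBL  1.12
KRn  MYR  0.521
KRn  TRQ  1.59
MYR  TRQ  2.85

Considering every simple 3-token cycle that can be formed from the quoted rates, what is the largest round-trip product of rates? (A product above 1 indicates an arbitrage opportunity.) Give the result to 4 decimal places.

1.1850

MYR→OBL→LMN→MYR: 1.12 × 2.72 × 0.389 = 1.18505
OBL→LMN→TRQ→OBL: 2.72 × 1.09 × 0.358 = 1.06140
MYR→OBL→KRn→MYR: 1.12 × 1.77 × 0.521 = 1.03283
OBL→KRn→TRQ→OBL: 1.77 × 1.59 × 0.358 = 1.00752
Maximum is MYR→OBL→LMN→MYR at 1.1850; arbitrage exists.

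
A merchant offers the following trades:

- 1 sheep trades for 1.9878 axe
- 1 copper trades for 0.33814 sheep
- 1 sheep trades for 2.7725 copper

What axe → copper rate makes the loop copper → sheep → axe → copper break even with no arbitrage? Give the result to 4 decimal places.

Known legs of the cycle: 0.33814 × 1.9878 = 0.672154692
For no arbitrage the full-cycle product must be 1, so the missing rate is 1 / 0.672154692 ≈ 1.487753.

1.4878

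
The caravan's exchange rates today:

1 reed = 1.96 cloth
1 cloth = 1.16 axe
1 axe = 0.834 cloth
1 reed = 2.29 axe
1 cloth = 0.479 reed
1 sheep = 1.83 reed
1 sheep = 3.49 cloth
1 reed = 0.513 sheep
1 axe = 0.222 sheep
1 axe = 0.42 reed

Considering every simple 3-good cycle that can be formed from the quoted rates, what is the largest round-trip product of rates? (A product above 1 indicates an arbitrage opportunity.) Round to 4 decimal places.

axe→reed→cloth→axe: 0.42 × 1.96 × 1.16 = 0.95491
sheep→reed→axe→sheep: 1.83 × 2.29 × 0.222 = 0.93034
axe→cloth→reed→axe: 0.834 × 0.479 × 2.29 = 0.91482
sheep→cloth→axe→sheep: 3.49 × 1.16 × 0.222 = 0.89874
sheep→cloth→reed→sheep: 3.49 × 0.479 × 0.513 = 0.85759
Maximum is axe→reed→cloth→axe at 0.9549; no arbitrage — every cycle loses value.

0.9549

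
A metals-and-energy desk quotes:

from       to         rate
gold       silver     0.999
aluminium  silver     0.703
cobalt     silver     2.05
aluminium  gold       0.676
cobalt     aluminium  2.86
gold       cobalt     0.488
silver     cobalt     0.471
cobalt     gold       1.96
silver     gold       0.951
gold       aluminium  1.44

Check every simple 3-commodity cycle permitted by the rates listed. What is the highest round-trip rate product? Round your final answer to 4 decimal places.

0.9627

gold→aluminium→silver→gold: 1.44 × 0.703 × 0.951 = 0.96272
gold→cobalt→silver→gold: 0.488 × 2.05 × 0.951 = 0.95138
cobalt→aluminium→silver→cobalt: 2.86 × 0.703 × 0.471 = 0.94698
gold→cobalt→aluminium→gold: 0.488 × 2.86 × 0.676 = 0.94348
gold→silver→cobalt→gold: 0.999 × 0.471 × 1.96 = 0.92224
Maximum is gold→aluminium→silver→gold at 0.9627; no arbitrage — every cycle loses value.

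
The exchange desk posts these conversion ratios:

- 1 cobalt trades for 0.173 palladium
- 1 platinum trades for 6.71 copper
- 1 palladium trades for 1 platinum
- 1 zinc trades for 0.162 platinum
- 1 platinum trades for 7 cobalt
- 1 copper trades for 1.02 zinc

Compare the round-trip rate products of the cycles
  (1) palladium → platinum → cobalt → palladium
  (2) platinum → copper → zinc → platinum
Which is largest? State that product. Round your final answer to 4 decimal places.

1.2110

(1) 1 × 7 × 0.173 = 1.21100
(2) 6.71 × 1.02 × 0.162 = 1.10876
Highest is cycle (1) at 1.2110 (>1, arbitrage).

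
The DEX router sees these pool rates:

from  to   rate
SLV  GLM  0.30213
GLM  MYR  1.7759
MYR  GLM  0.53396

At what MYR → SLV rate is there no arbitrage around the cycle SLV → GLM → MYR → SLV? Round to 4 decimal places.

Known legs of the cycle: 0.30213 × 1.7759 = 0.536552667
For no arbitrage the full-cycle product must be 1, so the missing rate is 1 / 0.536552667 ≈ 1.863750.

1.8637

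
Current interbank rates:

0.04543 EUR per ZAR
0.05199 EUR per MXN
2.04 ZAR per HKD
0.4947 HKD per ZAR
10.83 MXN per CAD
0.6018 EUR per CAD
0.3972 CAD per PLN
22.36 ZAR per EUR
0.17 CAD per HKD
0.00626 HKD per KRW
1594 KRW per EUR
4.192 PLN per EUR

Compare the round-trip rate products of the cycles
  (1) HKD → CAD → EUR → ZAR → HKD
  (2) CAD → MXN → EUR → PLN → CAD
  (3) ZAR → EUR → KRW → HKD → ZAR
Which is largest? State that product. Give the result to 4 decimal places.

1.1317

(1) 0.17 × 0.6018 × 22.36 × 0.4947 = 1.13166
(2) 10.83 × 0.05199 × 4.192 × 0.3972 = 0.93752
(3) 0.04543 × 1594 × 0.00626 × 2.04 = 0.92477
Highest is cycle (1) at 1.1317 (>1, arbitrage).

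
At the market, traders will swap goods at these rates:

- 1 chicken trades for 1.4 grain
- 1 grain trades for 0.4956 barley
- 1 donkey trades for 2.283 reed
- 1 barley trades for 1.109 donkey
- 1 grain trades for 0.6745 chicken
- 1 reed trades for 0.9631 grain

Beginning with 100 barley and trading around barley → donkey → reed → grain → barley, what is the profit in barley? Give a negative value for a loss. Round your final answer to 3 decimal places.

20.848

100 barley × 1.109 = 110.9 donkey
110.9 donkey × 2.283 = 253.1847 reed
253.1847 reed × 0.9631 = 243.84218457 grain
243.84218457 grain × 0.4956 = 120.848186672892 barley
Net change: 120.848186672892 − 100 = 20.848186672892 barley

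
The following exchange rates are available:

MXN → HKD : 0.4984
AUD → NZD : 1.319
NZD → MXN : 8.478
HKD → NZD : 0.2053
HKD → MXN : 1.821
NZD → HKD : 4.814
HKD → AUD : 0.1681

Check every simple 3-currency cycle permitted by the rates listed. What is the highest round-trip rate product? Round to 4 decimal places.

HKD→AUD→NZD→HKD: 0.1681 × 1.319 × 4.814 = 1.06738
HKD→NZD→MXN→HKD: 0.2053 × 8.478 × 0.4984 = 0.86748
Maximum is HKD→AUD→NZD→HKD at 1.0674; arbitrage exists.

1.0674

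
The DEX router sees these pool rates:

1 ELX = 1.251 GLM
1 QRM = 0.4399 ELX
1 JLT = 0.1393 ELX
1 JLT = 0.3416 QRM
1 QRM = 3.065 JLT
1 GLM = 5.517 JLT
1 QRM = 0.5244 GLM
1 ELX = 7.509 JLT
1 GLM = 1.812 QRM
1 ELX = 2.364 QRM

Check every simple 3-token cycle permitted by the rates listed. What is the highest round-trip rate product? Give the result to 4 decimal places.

1.1284

JLT→QRM→ELX→JLT: 0.3416 × 0.4399 × 7.509 = 1.12838
JLT→ELX→QRM→JLT: 0.1393 × 2.364 × 3.065 = 1.00932
ELX→GLM→QRM→ELX: 1.251 × 1.812 × 0.4399 = 0.99717
JLT→QRM→GLM→JLT: 0.3416 × 0.5244 × 5.517 = 0.98829
JLT→ELX→GLM→JLT: 0.1393 × 1.251 × 5.517 = 0.96142
Maximum is JLT→QRM→ELX→JLT at 1.1284; arbitrage exists.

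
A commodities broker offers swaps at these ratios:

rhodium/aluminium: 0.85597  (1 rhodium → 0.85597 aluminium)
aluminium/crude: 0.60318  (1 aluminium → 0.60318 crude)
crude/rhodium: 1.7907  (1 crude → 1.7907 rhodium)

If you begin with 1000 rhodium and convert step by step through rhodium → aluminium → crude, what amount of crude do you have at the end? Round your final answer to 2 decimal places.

1000 rhodium × 0.85597 = 855.97 aluminium
855.97 aluminium × 0.60318 = 516.3039846 crude

516.30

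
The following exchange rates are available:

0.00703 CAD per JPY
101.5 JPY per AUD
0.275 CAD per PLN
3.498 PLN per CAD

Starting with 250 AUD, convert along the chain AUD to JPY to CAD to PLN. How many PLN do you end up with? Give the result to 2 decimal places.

624.00

250 AUD × 101.5 = 25375 JPY
25375 JPY × 0.00703 = 178.38625 CAD
178.38625 CAD × 3.498 = 623.9951025 PLN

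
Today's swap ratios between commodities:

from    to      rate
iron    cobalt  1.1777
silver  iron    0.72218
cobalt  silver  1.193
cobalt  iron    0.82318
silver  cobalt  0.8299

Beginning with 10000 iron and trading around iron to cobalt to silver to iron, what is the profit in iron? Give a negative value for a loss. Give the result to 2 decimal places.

10000 iron × 1.1777 = 11777 cobalt
11777 cobalt × 1.193 = 14049.961 silver
14049.961 silver × 0.72218 = 10146.60083498 iron
Net change: 10146.60083498 − 10000 = 146.60083498 iron

146.60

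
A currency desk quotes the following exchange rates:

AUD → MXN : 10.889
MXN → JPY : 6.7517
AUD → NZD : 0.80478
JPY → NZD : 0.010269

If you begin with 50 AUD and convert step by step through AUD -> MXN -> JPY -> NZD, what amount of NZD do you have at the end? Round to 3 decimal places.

37.748

50 AUD × 10.889 = 544.45 MXN
544.45 MXN × 6.7517 = 3675.963065 JPY
3675.963065 JPY × 0.010269 = 37.748464714485 NZD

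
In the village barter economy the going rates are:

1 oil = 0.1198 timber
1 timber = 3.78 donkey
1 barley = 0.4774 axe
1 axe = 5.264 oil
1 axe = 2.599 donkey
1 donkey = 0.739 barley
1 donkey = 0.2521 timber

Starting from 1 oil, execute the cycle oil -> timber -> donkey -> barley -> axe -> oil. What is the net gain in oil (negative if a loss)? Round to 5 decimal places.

1 oil × 0.1198 = 0.1198 timber
0.1198 timber × 3.78 = 0.452844 donkey
0.452844 donkey × 0.739 = 0.334651716 barley
0.334651716 barley × 0.4774 = 0.1597627292184 axe
0.1597627292184 axe × 5.264 = 0.8409910066056576 oil
Net change: 0.8409910066056576 − 1 = -0.1590089933943424 oil

-0.15901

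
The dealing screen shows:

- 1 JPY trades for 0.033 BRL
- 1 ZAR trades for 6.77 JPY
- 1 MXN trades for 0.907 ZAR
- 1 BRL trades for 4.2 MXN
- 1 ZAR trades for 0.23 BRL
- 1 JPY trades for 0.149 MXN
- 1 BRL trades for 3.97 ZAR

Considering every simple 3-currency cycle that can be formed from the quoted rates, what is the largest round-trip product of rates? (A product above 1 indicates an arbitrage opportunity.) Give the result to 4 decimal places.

JPY→MXN→ZAR→JPY: 0.149 × 0.907 × 6.77 = 0.91492
JPY→BRL→ZAR→JPY: 0.033 × 3.97 × 6.77 = 0.88694
MXN→ZAR→BRL→MXN: 0.907 × 0.23 × 4.2 = 0.87616
Maximum is JPY→MXN→ZAR→JPY at 0.9149; no arbitrage — every cycle loses value.

0.9149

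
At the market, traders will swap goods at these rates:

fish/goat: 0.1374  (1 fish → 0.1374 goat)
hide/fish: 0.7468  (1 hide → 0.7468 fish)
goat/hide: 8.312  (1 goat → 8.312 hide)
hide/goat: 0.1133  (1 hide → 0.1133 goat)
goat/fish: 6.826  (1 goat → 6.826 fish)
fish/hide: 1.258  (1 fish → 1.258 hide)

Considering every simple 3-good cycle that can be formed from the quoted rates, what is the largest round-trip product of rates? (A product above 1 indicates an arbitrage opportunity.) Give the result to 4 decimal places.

hide→goat→fish→hide: 0.1133 × 6.826 × 1.258 = 0.97292
hide→fish→goat→hide: 0.7468 × 0.1374 × 8.312 = 0.85290
Maximum is hide→goat→fish→hide at 0.9729; no arbitrage — every cycle loses value.

0.9729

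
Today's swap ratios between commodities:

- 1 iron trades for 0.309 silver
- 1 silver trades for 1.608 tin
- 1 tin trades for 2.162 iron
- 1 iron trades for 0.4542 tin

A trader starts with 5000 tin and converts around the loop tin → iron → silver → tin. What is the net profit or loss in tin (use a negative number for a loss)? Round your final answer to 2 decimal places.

5000 tin × 2.162 = 10810 iron
10810 iron × 0.309 = 3340.29 silver
3340.29 silver × 1.608 = 5371.18632 tin
Net change: 5371.18632 − 5000 = 371.18632 tin

371.19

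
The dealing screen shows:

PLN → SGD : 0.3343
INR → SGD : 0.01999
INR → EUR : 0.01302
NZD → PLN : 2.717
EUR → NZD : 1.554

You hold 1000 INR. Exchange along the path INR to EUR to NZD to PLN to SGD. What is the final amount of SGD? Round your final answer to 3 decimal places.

1000 INR × 0.01302 = 13.02 EUR
13.02 EUR × 1.554 = 20.23308 NZD
20.23308 NZD × 2.717 = 54.97327836 PLN
54.97327836 PLN × 0.3343 = 18.377566955748 SGD

18.378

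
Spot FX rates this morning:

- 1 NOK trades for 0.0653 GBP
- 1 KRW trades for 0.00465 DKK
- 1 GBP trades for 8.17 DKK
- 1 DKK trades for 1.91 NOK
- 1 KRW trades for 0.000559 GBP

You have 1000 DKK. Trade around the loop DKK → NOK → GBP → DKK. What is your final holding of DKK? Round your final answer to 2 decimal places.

1000 DKK × 1.91 = 1910 NOK
1910 NOK × 0.0653 = 124.723 GBP
124.723 GBP × 8.17 = 1018.98691 DKK

1018.99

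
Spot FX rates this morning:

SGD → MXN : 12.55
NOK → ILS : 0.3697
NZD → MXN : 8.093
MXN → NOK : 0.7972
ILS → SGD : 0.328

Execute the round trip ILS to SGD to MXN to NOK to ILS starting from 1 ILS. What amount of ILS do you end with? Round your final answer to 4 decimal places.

1.2132

1 ILS × 0.328 = 0.328 SGD
0.328 SGD × 12.55 = 4.1164 MXN
4.1164 MXN × 0.7972 = 3.28159408 NOK
3.28159408 NOK × 0.3697 = 1.213205331376 ILS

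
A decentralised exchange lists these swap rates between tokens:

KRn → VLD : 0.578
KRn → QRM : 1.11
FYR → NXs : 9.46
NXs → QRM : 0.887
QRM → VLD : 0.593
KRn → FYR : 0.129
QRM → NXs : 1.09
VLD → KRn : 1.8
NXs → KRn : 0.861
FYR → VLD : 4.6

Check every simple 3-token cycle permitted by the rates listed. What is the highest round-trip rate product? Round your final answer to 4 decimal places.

KRn→QRM→VLD→KRn: 1.11 × 0.593 × 1.8 = 1.18481
KRn→FYR→VLD→KRn: 0.129 × 4.6 × 1.8 = 1.06812
KRn→FYR→NXs→KRn: 0.129 × 9.46 × 0.861 = 1.05071
KRn→QRM→NXs→KRn: 1.11 × 1.09 × 0.861 = 1.04172
Maximum is KRn→QRM→VLD→KRn at 1.1848; arbitrage exists.

1.1848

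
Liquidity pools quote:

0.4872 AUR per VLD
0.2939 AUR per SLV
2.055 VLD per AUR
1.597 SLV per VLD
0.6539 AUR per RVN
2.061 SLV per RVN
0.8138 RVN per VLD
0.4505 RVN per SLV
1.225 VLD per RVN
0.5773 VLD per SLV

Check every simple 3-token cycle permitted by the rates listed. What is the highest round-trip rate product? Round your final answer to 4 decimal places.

1.0936

VLD→RVN→AUR→VLD: 0.8138 × 0.6539 × 2.055 = 1.09356
VLD→RVN→SLV→VLD: 0.8138 × 2.061 × 0.5773 = 0.96827
VLD→SLV→AUR→VLD: 1.597 × 0.2939 × 2.055 = 0.96453
VLD→SLV→RVN→VLD: 1.597 × 0.4505 × 1.225 = 0.88132
Maximum is VLD→RVN→AUR→VLD at 1.0936; arbitrage exists.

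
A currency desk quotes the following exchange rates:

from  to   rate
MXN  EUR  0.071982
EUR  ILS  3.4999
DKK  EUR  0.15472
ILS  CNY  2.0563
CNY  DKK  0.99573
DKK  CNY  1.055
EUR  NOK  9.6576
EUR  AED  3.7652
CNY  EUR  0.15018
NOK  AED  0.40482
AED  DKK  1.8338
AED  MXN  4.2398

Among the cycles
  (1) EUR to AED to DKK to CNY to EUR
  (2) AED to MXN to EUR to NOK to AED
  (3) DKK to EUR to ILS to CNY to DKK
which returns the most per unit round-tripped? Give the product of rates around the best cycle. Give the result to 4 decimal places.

1.1932

(1) 3.7652 × 1.8338 × 1.055 × 0.15018 = 1.09397
(2) 4.2398 × 0.071982 × 9.6576 × 0.40482 = 1.19316
(3) 0.15472 × 3.4999 × 2.0563 × 0.99573 = 1.10874
Highest is cycle (2) at 1.1932 (>1, arbitrage).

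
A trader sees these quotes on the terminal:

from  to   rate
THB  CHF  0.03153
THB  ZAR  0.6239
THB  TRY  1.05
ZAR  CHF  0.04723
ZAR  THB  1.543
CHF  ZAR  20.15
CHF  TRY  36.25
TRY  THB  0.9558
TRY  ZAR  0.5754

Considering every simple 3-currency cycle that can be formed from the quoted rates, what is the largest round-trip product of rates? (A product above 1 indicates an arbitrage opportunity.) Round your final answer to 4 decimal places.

1.0924

TRY→THB→CHF→TRY: 0.9558 × 0.03153 × 36.25 = 1.09244
TRY→ZAR→CHF→TRY: 0.5754 × 0.04723 × 36.25 = 0.98514
ZAR→THB→CHF→ZAR: 1.543 × 0.03153 × 20.15 = 0.98031
TRY→ZAR→THB→TRY: 0.5754 × 1.543 × 1.05 = 0.93223
Maximum is TRY→THB→CHF→TRY at 1.0924; arbitrage exists.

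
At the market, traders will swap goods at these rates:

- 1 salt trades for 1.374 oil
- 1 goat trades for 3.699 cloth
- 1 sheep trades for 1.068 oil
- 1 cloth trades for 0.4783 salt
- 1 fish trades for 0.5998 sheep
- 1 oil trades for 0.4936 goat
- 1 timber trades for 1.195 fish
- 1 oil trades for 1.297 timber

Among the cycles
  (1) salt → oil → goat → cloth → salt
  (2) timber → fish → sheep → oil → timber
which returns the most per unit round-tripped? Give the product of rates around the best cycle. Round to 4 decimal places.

1.1999

(1) 1.374 × 0.4936 × 3.699 × 0.4783 = 1.19990
(2) 1.195 × 0.5998 × 1.068 × 1.297 = 0.99285
Highest is cycle (1) at 1.1999 (>1, arbitrage).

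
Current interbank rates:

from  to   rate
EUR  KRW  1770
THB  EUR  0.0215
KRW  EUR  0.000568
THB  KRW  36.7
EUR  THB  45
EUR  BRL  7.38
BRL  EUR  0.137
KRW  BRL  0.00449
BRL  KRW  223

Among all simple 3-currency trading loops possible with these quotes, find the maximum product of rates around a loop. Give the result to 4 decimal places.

KRW→BRL→EUR→KRW: 0.00449 × 0.137 × 1770 = 1.08878
KRW→EUR→THB→KRW: 0.000568 × 45 × 36.7 = 0.93805
KRW→EUR→BRL→KRW: 0.000568 × 7.38 × 223 = 0.93478
Maximum is KRW→BRL→EUR→KRW at 1.0888; arbitrage exists.

1.0888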